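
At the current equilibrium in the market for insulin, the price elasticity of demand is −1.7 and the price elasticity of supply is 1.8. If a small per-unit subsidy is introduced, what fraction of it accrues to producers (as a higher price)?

Producer share = 17/35

For a small subsidy around the equilibrium, the benefit split depends on the relative slopes, which at a point are proportional to the elasticities.
Buyer share = εs/(εs + |εd|) = 1.8/(1.8 + 1.7) = 18/35; seller share = |εd|/(εs + |εd|) = 17/35.
So producers capture 17/35 of the subsidy.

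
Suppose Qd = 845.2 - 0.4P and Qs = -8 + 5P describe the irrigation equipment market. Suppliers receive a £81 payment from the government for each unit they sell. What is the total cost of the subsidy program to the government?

Government cost = £65772

Pre-subsidy: 845.2 - 0.4P = -8 + 5P gives P* = 158, Q* = 782.
With the subsidy, sellers receive Ps = Pb + 81 for each unit, where Pb is the price buyers pay.
Supply in terms of Pb becomes Qs = -8 + 5(Pb + 81) = 397 + 5Pb. Setting this equal to demand: 845.2 - 0.4Pb = 397 + 5Pb, so Pb = 83.
Sellers receive Ps = 83 + 81 = 164; Q' = 845.2 − 0.4·83 = 812.
Government outlay = subsidy × quantity = 81 × 812 = 65772.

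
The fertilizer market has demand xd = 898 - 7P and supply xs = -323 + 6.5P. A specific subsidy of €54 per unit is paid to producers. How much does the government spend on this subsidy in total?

Government cost = €24132

Pre-subsidy: 898 - 7P = -323 + 6.5P gives P* = 814/9, x* = 2384/9.
With the subsidy, sellers receive Ps = Pb + 54 for each unit, where Pb is the price buyers pay.
Supply in terms of Pb becomes xs = -323 + 6.5(Pb + 54) = 28 + 6.5Pb. Setting this equal to demand: 898 - 7Pb = 28 + 6.5Pb, so Pb = 580/9.
Sellers receive Ps = 580/9 + 54 = 1066/9; x' = 898 − 7·(580/9) = 4022/9.
Government outlay = subsidy × quantity = 54 × 4022/9 = 24132.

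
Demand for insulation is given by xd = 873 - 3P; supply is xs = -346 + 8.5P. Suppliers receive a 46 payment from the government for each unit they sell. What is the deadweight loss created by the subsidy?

Deadweight loss = 2346

Pre-subsidy: 873 - 3P = -346 + 8.5P gives P* = 106, x* = 555.
With the subsidy, sellers receive Ps = Pb + 46 for each unit, where Pb is the price buyers pay.
Supply in terms of Pb becomes xs = -346 + 8.5(Pb + 46) = 45 + 8.5Pb. Setting this equal to demand: 873 - 3Pb = 45 + 8.5Pb, so Pb = 72.
Sellers receive Ps = 72 + 46 = 118; x' = 873 − 3·72 = 657.
The subsidy expands output by 657 − 555 = 102 past the efficient level; on those units the gap between marginal cost and willingness to pay runs from 0 up to 46.
DWL = ½ × 46 × 102 = 2346.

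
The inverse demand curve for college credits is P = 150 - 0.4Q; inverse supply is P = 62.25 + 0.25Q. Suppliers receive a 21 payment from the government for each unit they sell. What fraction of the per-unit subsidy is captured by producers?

Producer share = 5/13

Pre-subsidy: 150 - 0.4Q = 62.25 + 0.25Q gives Q* = 135 and P* = 96.
With the subsidy, sellers receive Ps = Pb + 21 for each unit, where Pb is the price buyers pay.
On the curves, Pb = 150 - 0.4Q and Ps = 62.25 + 0.25Q; the wedge Ps − Pb = 21 gives 62.25 + 0.25Q − (150 - 0.4Q) = 21, so Q' = 2175/13.
Then Pb = 150 − 0.4·(2175/13) = 1080/13 and Ps = 62.25 + 0.25·(2175/13) = 1353/13.
Buyers' price falls by P* − Pb = 96 − 1080/13 = 168/13; sellers' price rises by Ps − P* = 1353/13 − 96 = 105/13.
So producers capture (105/13)/21 = 5/13 of each unit of subsidy.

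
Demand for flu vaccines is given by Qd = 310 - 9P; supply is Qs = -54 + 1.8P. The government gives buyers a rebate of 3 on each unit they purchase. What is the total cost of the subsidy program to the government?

Pre-subsidy: 310 - 9P = -54 + 1.8P gives P* = 910/27, Q* = 20/3.
With the rebate, buyers effectively pay Pb = Ps − 3, where Ps is the price sellers receive.
Demand in terms of Ps becomes Qd = 310 − 9(Ps − 3) = 337 - 9Ps. Setting this equal to supply: 337 - 9Ps = -54 + 1.8Ps, so Ps = 1955/54.
Buyers pay Pb = 1955/54 − 3 = 1793/54; Q' = -54 + 1.8·(1955/54) = 67/6.
Government outlay = subsidy × quantity = 3 × 67/6 = 33.5.

Government cost = 33.5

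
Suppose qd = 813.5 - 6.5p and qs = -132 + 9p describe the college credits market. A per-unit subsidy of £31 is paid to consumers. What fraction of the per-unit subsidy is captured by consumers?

Consumer share = 18/31

Pre-subsidy: 813.5 - 6.5p = -132 + 9p gives p* = 61, q* = 417.
With the rebate, buyers effectively pay pb = ps − 31, where ps is the price sellers receive.
Demand in terms of ps becomes qd = 813.5 − 6.5(ps − 31) = 1015 - 6.5ps. Setting this equal to supply: 1015 - 6.5ps = -132 + 9ps, so ps = 74.
Buyers pay pb = 74 − 31 = 43; q' = -132 + 9·74 = 534.
Buyers' price falls by p* − pb = 61 − 43 = 18; sellers' price rises by ps − p* = 74 − 61 = 13.
So consumers capture 18/31 = 18/31 of each unit of subsidy.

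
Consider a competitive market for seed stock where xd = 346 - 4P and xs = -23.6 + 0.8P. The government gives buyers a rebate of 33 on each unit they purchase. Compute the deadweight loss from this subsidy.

Deadweight loss = 363

Pre-subsidy: 346 - 4P = -23.6 + 0.8P gives P* = 77, x* = 38.
With the rebate, buyers effectively pay Pb = Ps − 33, where Ps is the price sellers receive.
Demand in terms of Ps becomes xd = 346 − 4(Ps − 33) = 478 - 4Ps. Setting this equal to supply: 478 - 4Ps = -23.6 + 0.8Ps, so Ps = 104.5.
Buyers pay Pb = 104.5 − 33 = 71.5; x' = -23.6 + 0.8·104.5 = 60.
The subsidy expands output by 60 − 38 = 22 past the efficient level; on those units the gap between marginal cost and willingness to pay runs from 0 up to 33.
DWL = ½ × 33 × 22 = 363.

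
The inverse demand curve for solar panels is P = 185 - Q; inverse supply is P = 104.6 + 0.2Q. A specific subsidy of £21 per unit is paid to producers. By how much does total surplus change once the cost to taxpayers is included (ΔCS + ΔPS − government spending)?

Net change in total surplus = -£183.75

Pre-subsidy: 185 - Q = 104.6 + 0.2Q gives Q* = 67 and P* = 118.
With the subsidy, sellers receive Ps = Pb + 21 for each unit, where Pb is the price buyers pay.
On the curves, Pb = 185 - Q and Ps = 104.6 + 0.2Q; the wedge Ps − Pb = 21 gives 104.6 + 0.2Q − (185 - Q) = 21, so Q' = 84.5.
Then Pb = 185 − 1·84.5 = 100.5 and Ps = 104.6 + 0.2·84.5 = 121.5.
ΔCS = ½(67 + 84.5)(118 − 100.5) = 1325.625; ΔPS = ½(67 + 84.5)(121.5 − 118) = 265.125.
Government spending = 21 × 84.5 = 1774.5.
Net change = 1325.625 + 265.125 − 1774.5 = -183.75. The loss equals the DWL triangle ½·21·17.5.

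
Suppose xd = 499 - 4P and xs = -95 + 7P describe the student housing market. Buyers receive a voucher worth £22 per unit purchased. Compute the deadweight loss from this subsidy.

Deadweight loss = £616

Pre-subsidy: 499 - 4P = -95 + 7P gives P* = 54, x* = 283.
With the rebate, buyers effectively pay Pb = Ps − 22, where Ps is the price sellers receive.
Demand in terms of Ps becomes xd = 499 − 4(Ps − 22) = 587 - 4Ps. Setting this equal to supply: 587 - 4Ps = -95 + 7Ps, so Ps = 62.
Buyers pay Pb = 62 − 22 = 40; x' = -95 + 7·62 = 339.
The subsidy expands output by 339 − 283 = 56 past the efficient level; on those units the gap between marginal cost and willingness to pay runs from 0 up to 22.
DWL = ½ × 22 × 56 = 616.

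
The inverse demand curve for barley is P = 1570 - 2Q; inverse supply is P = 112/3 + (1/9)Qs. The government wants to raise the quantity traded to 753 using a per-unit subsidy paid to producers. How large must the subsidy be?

At Q = 753, from the demand curve buyers pay Pb = 1570 − 2·753 = 64; from the supply curve sellers need Ps = 112/3 + (1/9)·753 = 121.
The subsidy must fill the gap: s = Ps − Pb = 121 − 64 = 57.

Required subsidy s = 57 per unit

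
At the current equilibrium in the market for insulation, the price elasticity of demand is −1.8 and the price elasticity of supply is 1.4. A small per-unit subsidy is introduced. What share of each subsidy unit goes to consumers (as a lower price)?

For a small subsidy around the equilibrium, the benefit split depends on the relative slopes, which at a point are proportional to the elasticities.
Buyer share = εs/(εs + |εd|) = 1.4/(1.4 + 1.8) = 0.4375; seller share = |εd|/(εs + |εd|) = 0.5625.

Consumer share = 0.4375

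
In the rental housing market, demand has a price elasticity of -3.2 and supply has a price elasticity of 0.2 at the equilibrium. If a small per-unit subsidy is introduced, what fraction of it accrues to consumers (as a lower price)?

For a small subsidy around the equilibrium, the benefit split depends on the relative slopes, which at a point are proportional to the elasticities.
Buyer share = εs/(εs + |εd|) = 0.2/(0.2 + 3.2) = 1/17; seller share = |εd|/(εs + |εd|) = 16/17.

Consumer share = 1/17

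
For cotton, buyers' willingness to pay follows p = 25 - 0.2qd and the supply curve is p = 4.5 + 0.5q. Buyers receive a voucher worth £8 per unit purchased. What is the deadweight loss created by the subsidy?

Pre-subsidy: 25 - 0.2q = 4.5 + 0.5q gives q* = 205/7 and p* = 134/7.
With the rebate, buyers effectively pay pb = ps − 8, where ps is the price sellers receive.
On the curves, pb = 25 - 0.2q and ps = 4.5 + 0.5q; the wedge ps − pb = 8 gives 4.5 + 0.5q − (25 - 0.2q) = 8, so q' = 285/7.
Then pb = 25 − 0.2·(285/7) = 118/7 and ps = 4.5 + 0.5·(285/7) = 174/7.
The subsidy expands output by 285/7 − 205/7 = 80/7 past the efficient level; on those units the gap between marginal cost and willingness to pay runs from 0 up to 8.
DWL = ½ × 8 × 80/7 = 320/7.

Deadweight loss = 320/7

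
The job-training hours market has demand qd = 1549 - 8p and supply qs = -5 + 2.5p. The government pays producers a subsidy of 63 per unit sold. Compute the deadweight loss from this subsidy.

Pre-subsidy: 1549 - 8p = -5 + 2.5p gives p* = 148, q* = 365.
With the subsidy, sellers receive ps = pb + 63 for each unit, where pb is the price buyers pay.
Supply in terms of pb becomes qs = -5 + 2.5(pb + 63) = 152.5 + 2.5pb. Setting this equal to demand: 1549 - 8pb = 152.5 + 2.5pb, so pb = 133.
Sellers receive ps = 133 + 63 = 196; q' = 1549 − 8·133 = 485.
The subsidy expands output by 485 − 365 = 120 past the efficient level; on those units the gap between marginal cost and willingness to pay runs from 0 up to 63.
DWL = ½ × 63 × 120 = 3780.

Deadweight loss = 3780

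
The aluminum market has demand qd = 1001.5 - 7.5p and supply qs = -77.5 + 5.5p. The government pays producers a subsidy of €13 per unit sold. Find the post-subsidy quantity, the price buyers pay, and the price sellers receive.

q' = 420.25; buyers pay €77.5; sellers receive €90.5

Pre-subsidy: 1001.5 - 7.5p = -77.5 + 5.5p gives p* = 83, q* = 379.
With the subsidy, sellers receive ps = pb + 13 for each unit, where pb is the price buyers pay.
Supply in terms of pb becomes qs = -77.5 + 5.5(pb + 13) = -6 + 5.5pb. Setting this equal to demand: 1001.5 - 7.5pb = -6 + 5.5pb, so pb = 77.5.
Sellers receive ps = 77.5 + 13 = 90.5; q' = 1001.5 − 7.5·77.5 = 420.25.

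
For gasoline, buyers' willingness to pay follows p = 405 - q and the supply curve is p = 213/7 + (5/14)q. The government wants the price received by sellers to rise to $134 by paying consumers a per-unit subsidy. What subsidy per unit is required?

Required subsidy s = $19 per unit

At a seller price of 134, quantity supplied is -85.2 + 2.8·134 = 290.
Buyers absorb 290 only when they pay pb = 405 − 1·290 = 115.
s = ps − pb = 134 − 115 = 19.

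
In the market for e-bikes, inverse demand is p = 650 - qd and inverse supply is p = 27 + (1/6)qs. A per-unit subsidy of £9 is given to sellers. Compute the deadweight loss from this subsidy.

Deadweight loss = 243/7

Pre-subsidy: 650 - q = 27 + (1/6)q gives q* = 534 and p* = 116.
With the subsidy, sellers receive ps = pb + 9 for each unit, where pb is the price buyers pay.
On the curves, pb = 650 - q and ps = 27 + (1/6)q; the wedge ps − pb = 9 gives 27 + (1/6)q − (650 - q) = 9, so q' = 3792/7.
Then pb = 650 − 1·(3792/7) = 758/7 and ps = 27 + (1/6)·(3792/7) = 821/7.
The subsidy expands output by 3792/7 − 534 = 54/7 past the efficient level; on those units the gap between marginal cost and willingness to pay runs from 0 up to 9.
DWL = ½ × 9 × 54/7 = 243/7.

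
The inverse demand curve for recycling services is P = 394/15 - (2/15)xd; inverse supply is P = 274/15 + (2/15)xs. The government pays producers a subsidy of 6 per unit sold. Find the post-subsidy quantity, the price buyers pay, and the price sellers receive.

x' = 52.5; buyers pay 289/15; sellers receive 379/15

Pre-subsidy: 394/15 - (2/15)x = 274/15 + (2/15)x gives x* = 30 and P* = 334/15.
With the subsidy, sellers receive Ps = Pb + 6 for each unit, where Pb is the price buyers pay.
On the curves, Pb = 394/15 - (2/15)x and Ps = 274/15 + (2/15)x; the wedge Ps − Pb = 6 gives 274/15 + (2/15)x − (394/15 - (2/15)x) = 6, so x' = 52.5.
Then Pb = 394/15 − (2/15)·52.5 = 289/15 and Ps = 274/15 + (2/15)·52.5 = 379/15.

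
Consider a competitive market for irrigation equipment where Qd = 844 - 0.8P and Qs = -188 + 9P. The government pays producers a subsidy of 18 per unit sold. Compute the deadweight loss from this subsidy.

Deadweight loss = 5832/49

Pre-subsidy: 844 - 0.8P = -188 + 9P gives P* = 5160/49, Q* = 37228/49.
With the subsidy, sellers receive Ps = Pb + 18 for each unit, where Pb is the price buyers pay.
Supply in terms of Pb becomes Qs = -188 + 9(Pb + 18) = -26 + 9Pb. Setting this equal to demand: 844 - 0.8Pb = -26 + 9Pb, so Pb = 4350/49.
Sellers receive Ps = 4350/49 + 18 = 5232/49; Q' = 844 − 0.8·(4350/49) = 37876/49.
The subsidy expands output by 37876/49 − 37228/49 = 648/49 past the efficient level; on those units the gap between marginal cost and willingness to pay runs from 0 up to 18.
DWL = ½ × 18 × 648/49 = 5832/49.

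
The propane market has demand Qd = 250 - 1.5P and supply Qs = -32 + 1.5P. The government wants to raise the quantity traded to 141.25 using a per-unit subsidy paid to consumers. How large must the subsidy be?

Required subsidy s = 43 per unit

At Q = 141.25, invert demand for the buyer price: Pb = (250 − 141.25)/1.5 = 72.5; invert supply for the seller price: Ps = (141.25 − (-32))/1.5 = 115.5.
The subsidy must fill the gap: s = Ps − Pb = 115.5 − 72.5 = 43.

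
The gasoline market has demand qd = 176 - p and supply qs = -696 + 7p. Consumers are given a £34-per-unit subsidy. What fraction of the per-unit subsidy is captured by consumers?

Consumer share = 0.875

Pre-subsidy: 176 - p = -696 + 7p gives p* = 109, q* = 67.
With the rebate, buyers effectively pay pb = ps − 34, where ps is the price sellers receive.
Demand in terms of ps becomes qd = 176 − 1(ps − 34) = 210 - ps. Setting this equal to supply: 210 - ps = -696 + 7ps, so ps = 113.25.
Buyers pay pb = 113.25 − 34 = 79.25; q' = -696 + 7·113.25 = 96.75.
Buyers' price falls by p* − pb = 109 − 79.25 = 29.75; sellers' price rises by ps − p* = 113.25 − 109 = 4.25.
So consumers capture 29.75/34 = 0.875 of each unit of subsidy.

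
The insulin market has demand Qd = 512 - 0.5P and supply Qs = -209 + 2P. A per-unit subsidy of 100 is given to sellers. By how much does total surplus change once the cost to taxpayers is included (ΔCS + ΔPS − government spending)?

Pre-subsidy: 512 - 0.5P = -209 + 2P gives P* = 288.4, Q* = 367.8.
With the subsidy, sellers receive Ps = Pb + 100 for each unit, where Pb is the price buyers pay.
Supply in terms of Pb becomes Qs = -209 + 2(Pb + 100) = -9 + 2Pb. Setting this equal to demand: 512 - 0.5Pb = -9 + 2Pb, so Pb = 208.4.
Sellers receive Ps = 208.4 + 100 = 308.4; Q' = 512 − 0.5·208.4 = 407.8.
ΔCS = ½(367.8 + 407.8)(288.4 − 208.4) = 31024; ΔPS = ½(367.8 + 407.8)(308.4 − 288.4) = 7756.
Government spending = 100 × 407.8 = 40780.
Net change = 31024 + 7756 − 40780 = -2000. The loss equals the DWL triangle ½·100·40.

Net change in total surplus = -2000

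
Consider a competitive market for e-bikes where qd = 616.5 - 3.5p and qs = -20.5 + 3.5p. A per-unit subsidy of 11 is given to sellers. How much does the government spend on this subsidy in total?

Pre-subsidy: 616.5 - 3.5p = -20.5 + 3.5p gives p* = 91, q* = 298.
With the subsidy, sellers receive ps = pb + 11 for each unit, where pb is the price buyers pay.
Supply in terms of pb becomes qs = -20.5 + 3.5(pb + 11) = 18 + 3.5pb. Setting this equal to demand: 616.5 - 3.5pb = 18 + 3.5pb, so pb = 85.5.
Sellers receive ps = 85.5 + 11 = 96.5; q' = 616.5 − 3.5·85.5 = 317.25.
Government outlay = subsidy × quantity = 11 × 317.25 = 3489.75.

Government cost = 3489.75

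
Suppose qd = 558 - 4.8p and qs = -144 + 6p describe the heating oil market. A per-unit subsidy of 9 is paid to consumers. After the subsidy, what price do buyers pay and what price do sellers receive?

Buyers pay 60; sellers receive 69

Pre-subsidy: 558 - 4.8p = -144 + 6p gives p* = 65, q* = 246.
With the rebate, buyers effectively pay pb = ps − 9, where ps is the price sellers receive.
Demand in terms of ps becomes qd = 558 − 4.8(ps − 9) = 601.2 - 4.8ps. Setting this equal to supply: 601.2 - 4.8ps = -144 + 6ps, so ps = 69.
Buyers pay pb = 69 − 9 = 60; q' = -144 + 6·69 = 270.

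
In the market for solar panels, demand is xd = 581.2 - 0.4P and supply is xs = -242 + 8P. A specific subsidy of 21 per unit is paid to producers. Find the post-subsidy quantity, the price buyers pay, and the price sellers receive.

x' = 550; buyers pay 78; sellers receive 99

Pre-subsidy: 581.2 - 0.4P = -242 + 8P gives P* = 98, x* = 542.
With the subsidy, sellers receive Ps = Pb + 21 for each unit, where Pb is the price buyers pay.
Supply in terms of Pb becomes xs = -242 + 8(Pb + 21) = -74 + 8Pb. Setting this equal to demand: 581.2 - 0.4Pb = -74 + 8Pb, so Pb = 78.
Sellers receive Ps = 78 + 21 = 99; x' = 581.2 − 0.4·78 = 550.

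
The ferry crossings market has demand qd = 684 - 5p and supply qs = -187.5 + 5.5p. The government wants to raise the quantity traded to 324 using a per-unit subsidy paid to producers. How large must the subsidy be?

At q = 324, invert demand for the buyer price: pb = (684 − 324)/5 = 72; invert supply for the seller price: ps = (324 − (-187.5))/5.5 = 93.
The subsidy must fill the gap: s = ps − pb = 93 − 72 = 21.

Required subsidy s = 21 per unit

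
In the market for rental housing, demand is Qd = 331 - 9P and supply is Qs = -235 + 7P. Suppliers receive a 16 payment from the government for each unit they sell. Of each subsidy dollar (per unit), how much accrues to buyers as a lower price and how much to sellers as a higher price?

Buyers gain 7 per unit; sellers gain 9 per unit

Pre-subsidy: 331 - 9P = -235 + 7P gives P* = 35.375, Q* = 12.625.
With the subsidy, sellers receive Ps = Pb + 16 for each unit, where Pb is the price buyers pay.
Supply in terms of Pb becomes Qs = -235 + 7(Pb + 16) = -123 + 7Pb. Setting this equal to demand: 331 - 9Pb = -123 + 7Pb, so Pb = 28.375.
Sellers receive Ps = 28.375 + 16 = 44.375; Q' = 331 − 9·28.375 = 75.625.
Buyers' price falls by P* − Pb = 35.375 − 28.375 = 7; sellers' price rises by Ps − P* = 44.375 − 35.375 = 9.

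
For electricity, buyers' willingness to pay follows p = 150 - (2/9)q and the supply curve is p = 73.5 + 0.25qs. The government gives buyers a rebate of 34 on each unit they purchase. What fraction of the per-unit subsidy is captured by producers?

Pre-subsidy: 150 - (2/9)q = 73.5 + 0.25q gives q* = 162 and p* = 114.
With the rebate, buyers effectively pay pb = ps − 34, where ps is the price sellers receive.
On the curves, pb = 150 - (2/9)q and ps = 73.5 + 0.25q; the wedge ps − pb = 34 gives 73.5 + 0.25q − (150 - (2/9)q) = 34, so q' = 234.
Then pb = 150 − (2/9)·234 = 98 and ps = 73.5 + 0.25·234 = 132.
Buyers' price falls by p* − pb = 114 − 98 = 16; sellers' price rises by ps − p* = 132 − 114 = 18.
So producers capture 18/34 = 9/17 of each unit of subsidy.

Producer share = 9/17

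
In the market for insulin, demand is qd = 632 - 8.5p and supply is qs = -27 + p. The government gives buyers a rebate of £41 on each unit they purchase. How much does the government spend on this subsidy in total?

Pre-subsidy: 632 - 8.5p = -27 + p gives p* = 1318/19, q* = 805/19.
With the rebate, buyers effectively pay pb = ps − 41, where ps is the price sellers receive.
Demand in terms of ps becomes qd = 632 − 8.5(ps − 41) = 980.5 - 8.5ps. Setting this equal to supply: 980.5 - 8.5ps = -27 + ps, so ps = 2015/19.
Buyers pay pb = 2015/19 − 41 = 1236/19; q' = -27 + 1·(2015/19) = 1502/19.
Government outlay = subsidy × quantity = 41 × 1502/19 = 61582/19.

Government cost = 61582/19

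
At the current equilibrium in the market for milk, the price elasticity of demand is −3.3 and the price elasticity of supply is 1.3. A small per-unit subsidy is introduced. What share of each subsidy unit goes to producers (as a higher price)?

For a small subsidy around the equilibrium, the benefit split depends on the relative slopes, which at a point are proportional to the elasticities.
Buyer share = εs/(εs + |εd|) = 1.3/(1.3 + 3.3) = 13/46; seller share = |εd|/(εs + |εd|) = 33/46.
So producers capture 33/46 of the subsidy.

Producer share = 33/46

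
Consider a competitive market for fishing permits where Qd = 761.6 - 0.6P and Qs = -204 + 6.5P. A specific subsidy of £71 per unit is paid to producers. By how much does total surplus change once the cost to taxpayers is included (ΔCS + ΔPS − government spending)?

Pre-subsidy: 761.6 - 0.6P = -204 + 6.5P gives P* = 136, Q* = 680.
With the subsidy, sellers receive Ps = Pb + 71 for each unit, where Pb is the price buyers pay.
Supply in terms of Pb becomes Qs = -204 + 6.5(Pb + 71) = 257.5 + 6.5Pb. Setting this equal to demand: 761.6 - 0.6Pb = 257.5 + 6.5Pb, so Pb = 71.
Sellers receive Ps = 71 + 71 = 142; Q' = 761.6 − 0.6·71 = 719.
ΔCS = ½(680 + 719)(136 − 71) = 45467.5; ΔPS = ½(680 + 719)(142 − 136) = 4197.
Government spending = 71 × 719 = 51049.
Net change = 45467.5 + 4197 − 51049 = -1384.5. The loss equals the DWL triangle ½·71·39.

Net change in total surplus = -£1384.5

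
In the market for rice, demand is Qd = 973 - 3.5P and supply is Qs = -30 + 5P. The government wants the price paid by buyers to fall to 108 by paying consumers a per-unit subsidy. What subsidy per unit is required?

At a buyer price of 108, quantity demanded is 973 − 3.5·108 = 595.
Sellers supply 595 only when they receive Ps with -30 + 5·Ps = 595, i.e. Ps = 125.
s = Ps − Pb = 125 − 108 = 17.

Required subsidy s = 17 per unit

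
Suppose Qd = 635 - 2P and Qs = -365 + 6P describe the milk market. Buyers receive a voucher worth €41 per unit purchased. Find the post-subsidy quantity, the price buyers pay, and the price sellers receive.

Q' = 446.5; buyers pay €94.25; sellers receive €135.25

Pre-subsidy: 635 - 2P = -365 + 6P gives P* = 125, Q* = 385.
With the rebate, buyers effectively pay Pb = Ps − 41, where Ps is the price sellers receive.
Demand in terms of Ps becomes Qd = 635 − 2(Ps − 41) = 717 - 2Ps. Setting this equal to supply: 717 - 2Ps = -365 + 6Ps, so Ps = 135.25.
Buyers pay Pb = 135.25 − 41 = 94.25; Q' = -365 + 6·135.25 = 446.5.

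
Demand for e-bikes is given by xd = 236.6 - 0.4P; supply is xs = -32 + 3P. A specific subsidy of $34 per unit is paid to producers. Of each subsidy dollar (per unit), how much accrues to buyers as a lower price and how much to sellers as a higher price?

Buyers gain $30 per unit; sellers gain $4 per unit

Pre-subsidy: 236.6 - 0.4P = -32 + 3P gives P* = 79, x* = 205.
With the subsidy, sellers receive Ps = Pb + 34 for each unit, where Pb is the price buyers pay.
Supply in terms of Pb becomes xs = -32 + 3(Pb + 34) = 70 + 3Pb. Setting this equal to demand: 236.6 - 0.4Pb = 70 + 3Pb, so Pb = 49.
Sellers receive Ps = 49 + 34 = 83; x' = 236.6 − 0.4·49 = 217.
Buyers' price falls by P* − Pb = 79 − 49 = 30; sellers' price rises by Ps − P* = 83 − 79 = 4.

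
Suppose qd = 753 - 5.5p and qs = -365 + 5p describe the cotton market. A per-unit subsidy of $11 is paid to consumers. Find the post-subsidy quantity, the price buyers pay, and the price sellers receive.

q' = 4120/21; buyers pay 2126/21; sellers receive 2357/21

Pre-subsidy: 753 - 5.5p = -365 + 5p gives p* = 2236/21, q* = 3515/21.
With the rebate, buyers effectively pay pb = ps − 11, where ps is the price sellers receive.
Demand in terms of ps becomes qd = 753 − 5.5(ps − 11) = 813.5 - 5.5ps. Setting this equal to supply: 813.5 - 5.5ps = -365 + 5ps, so ps = 2357/21.
Buyers pay pb = 2357/21 − 11 = 2126/21; q' = -365 + 5·(2357/21) = 4120/21.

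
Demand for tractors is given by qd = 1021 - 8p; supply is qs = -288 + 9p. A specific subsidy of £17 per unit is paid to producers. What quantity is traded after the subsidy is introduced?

q' = 477

Pre-subsidy: 1021 - 8p = -288 + 9p gives p* = 77, q* = 405.
With the subsidy, sellers receive ps = pb + 17 for each unit, where pb is the price buyers pay.
Supply in terms of pb becomes qs = -288 + 9(pb + 17) = -135 + 9pb. Setting this equal to demand: 1021 - 8pb = -135 + 9pb, so pb = 68.
Sellers receive ps = 68 + 17 = 85; q' = 1021 − 8·68 = 477.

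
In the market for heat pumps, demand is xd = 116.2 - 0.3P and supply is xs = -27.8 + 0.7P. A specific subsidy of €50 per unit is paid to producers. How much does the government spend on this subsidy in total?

Pre-subsidy: 116.2 - 0.3P = -27.8 + 0.7P gives P* = 144, x* = 73.
With the subsidy, sellers receive Ps = Pb + 50 for each unit, where Pb is the price buyers pay.
Supply in terms of Pb becomes xs = -27.8 + 0.7(Pb + 50) = 7.2 + 0.7Pb. Setting this equal to demand: 116.2 - 0.3Pb = 7.2 + 0.7Pb, so Pb = 109.
Sellers receive Ps = 109 + 50 = 159; x' = 116.2 − 0.3·109 = 83.5.
Government outlay = subsidy × quantity = 50 × 83.5 = 4175.

Government cost = €4175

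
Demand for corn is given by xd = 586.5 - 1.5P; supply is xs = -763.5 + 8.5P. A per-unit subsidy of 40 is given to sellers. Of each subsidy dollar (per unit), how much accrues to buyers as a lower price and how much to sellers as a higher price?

Pre-subsidy: 586.5 - 1.5P = -763.5 + 8.5P gives P* = 135, x* = 384.
With the subsidy, sellers receive Ps = Pb + 40 for each unit, where Pb is the price buyers pay.
Supply in terms of Pb becomes xs = -763.5 + 8.5(Pb + 40) = -423.5 + 8.5Pb. Setting this equal to demand: 586.5 - 1.5Pb = -423.5 + 8.5Pb, so Pb = 101.
Sellers receive Ps = 101 + 40 = 141; x' = 586.5 − 1.5·101 = 435.
Buyers' price falls by P* − Pb = 135 − 101 = 34; sellers' price rises by Ps − P* = 141 − 135 = 6.

Buyers gain 34 per unit; sellers gain 6 per unit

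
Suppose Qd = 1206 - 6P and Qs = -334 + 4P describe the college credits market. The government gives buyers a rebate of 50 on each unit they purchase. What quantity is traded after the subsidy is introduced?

Q' = 402

Pre-subsidy: 1206 - 6P = -334 + 4P gives P* = 154, Q* = 282.
With the rebate, buyers effectively pay Pb = Ps − 50, where Ps is the price sellers receive.
Demand in terms of Ps becomes Qd = 1206 − 6(Ps − 50) = 1506 - 6Ps. Setting this equal to supply: 1506 - 6Ps = -334 + 4Ps, so Ps = 184.
Buyers pay Pb = 184 − 50 = 134; Q' = -334 + 4·184 = 402.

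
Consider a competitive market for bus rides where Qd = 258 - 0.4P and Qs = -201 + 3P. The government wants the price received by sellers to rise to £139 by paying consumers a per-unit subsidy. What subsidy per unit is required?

Required subsidy s = £34 per unit

At a seller price of 139, quantity supplied is -201 + 3·139 = 216.
Buyers absorb 216 only when they pay Pb with 258 − 0.4·Pb = 216, i.e. Pb = 105.
s = Ps − Pb = 139 − 105 = 34.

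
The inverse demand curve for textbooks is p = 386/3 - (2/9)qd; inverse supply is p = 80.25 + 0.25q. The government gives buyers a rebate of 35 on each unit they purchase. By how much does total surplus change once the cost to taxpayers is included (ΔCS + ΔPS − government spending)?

Net change in total surplus = -22050/17

Pre-subsidy: 386/3 - (2/9)q = 80.25 + 0.25q gives q* = 1743/17 and p* = 1800/17.
With the rebate, buyers effectively pay pb = ps − 35, where ps is the price sellers receive.
On the curves, pb = 386/3 - (2/9)q and ps = 80.25 + 0.25q; the wedge ps − pb = 35 gives 80.25 + 0.25q − (386/3 - (2/9)q) = 35, so q' = 3003/17.
Then pb = 386/3 − (2/9)·(3003/17) = 1520/17 and ps = 80.25 + 0.25·(3003/17) = 2115/17.
ΔCS = ½(1743/17 + 3003/17)(1800/17 − 1520/17) = 664440/289; ΔPS = ½(1743/17 + 3003/17)(2115/17 − 1800/17) = 747495/289.
Government spending = 35 × 3003/17 = 105105/17.
Net change = 664440/289 + 747495/289 − 105105/17 = -22050/17. The loss equals the DWL triangle ½·35·1260/17.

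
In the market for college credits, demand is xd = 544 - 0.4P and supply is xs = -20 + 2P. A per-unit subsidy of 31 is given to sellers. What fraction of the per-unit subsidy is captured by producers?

Pre-subsidy: 544 - 0.4P = -20 + 2P gives P* = 235, x* = 450.
With the subsidy, sellers receive Ps = Pb + 31 for each unit, where Pb is the price buyers pay.
Supply in terms of Pb becomes xs = -20 + 2(Pb + 31) = 42 + 2Pb. Setting this equal to demand: 544 - 0.4Pb = 42 + 2Pb, so Pb = 1255/6.
Sellers receive Ps = 1255/6 + 31 = 1441/6; x' = 544 − 0.4·(1255/6) = 1381/3.
Buyers' price falls by P* − Pb = 235 − 1255/6 = 155/6; sellers' price rises by Ps − P* = 1441/6 − 235 = 31/6.
So producers capture (31/6)/31 = 1/6 of each unit of subsidy.

Producer share = 1/6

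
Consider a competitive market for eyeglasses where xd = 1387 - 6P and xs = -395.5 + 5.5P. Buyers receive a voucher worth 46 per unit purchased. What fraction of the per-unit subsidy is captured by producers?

Producer share = 12/23

Pre-subsidy: 1387 - 6P = -395.5 + 5.5P gives P* = 155, x* = 457.
With the rebate, buyers effectively pay Pb = Ps − 46, where Ps is the price sellers receive.
Demand in terms of Ps becomes xd = 1387 − 6(Ps − 46) = 1663 - 6Ps. Setting this equal to supply: 1663 - 6Ps = -395.5 + 5.5Ps, so Ps = 179.
Buyers pay Pb = 179 − 46 = 133; x' = -395.5 + 5.5·179 = 589.
Buyers' price falls by P* − Pb = 155 − 133 = 22; sellers' price rises by Ps − P* = 179 − 155 = 24.
So producers capture 24/46 = 12/23 of each unit of subsidy.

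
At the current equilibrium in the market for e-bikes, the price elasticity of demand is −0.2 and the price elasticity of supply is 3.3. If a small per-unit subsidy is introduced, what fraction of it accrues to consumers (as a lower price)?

For a small subsidy around the equilibrium, the benefit split depends on the relative slopes, which at a point are proportional to the elasticities.
Buyer share = εs/(εs + |εd|) = 3.3/(3.3 + 0.2) = 33/35; seller share = |εd|/(εs + |εd|) = 2/35.

Consumer share = 33/35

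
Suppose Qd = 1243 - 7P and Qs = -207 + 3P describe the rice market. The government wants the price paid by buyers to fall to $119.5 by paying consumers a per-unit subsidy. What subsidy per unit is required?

Required subsidy s = $85 per unit

At a buyer price of 119.5, quantity demanded is 1243 − 7·119.5 = 406.5.
Sellers supply 406.5 only when they receive Ps with -207 + 3·Ps = 406.5, i.e. Ps = 204.5.
s = Ps − Pb = 204.5 − 119.5 = 85.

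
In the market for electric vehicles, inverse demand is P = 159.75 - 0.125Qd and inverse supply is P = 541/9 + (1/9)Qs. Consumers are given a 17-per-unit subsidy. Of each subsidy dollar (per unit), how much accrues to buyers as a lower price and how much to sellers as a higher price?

Buyers gain 9 per unit; sellers gain 8 per unit

Pre-subsidy: 159.75 - 0.125Q = 541/9 + (1/9)Q gives Q* = 422 and P* = 107.
With the rebate, buyers effectively pay Pb = Ps − 17, where Ps is the price sellers receive.
On the curves, Pb = 159.75 - 0.125Q and Ps = 541/9 + (1/9)Q; the wedge Ps − Pb = 17 gives 541/9 + (1/9)Q − (159.75 - 0.125Q) = 17, so Q' = 494.
Then Pb = 159.75 − 0.125·494 = 98 and Ps = 541/9 + (1/9)·494 = 115.
Buyers' price falls by P* − Pb = 107 − 98 = 9; sellers' price rises by Ps − P* = 115 − 107 = 8.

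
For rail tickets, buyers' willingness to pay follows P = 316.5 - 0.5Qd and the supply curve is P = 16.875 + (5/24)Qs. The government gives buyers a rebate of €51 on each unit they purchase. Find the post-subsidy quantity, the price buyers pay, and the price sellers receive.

Q' = 495; buyers pay €69; sellers receive €120

Pre-subsidy: 316.5 - 0.5Q = 16.875 + (5/24)Q gives Q* = 423 and P* = 105.
With the rebate, buyers effectively pay Pb = Ps − 51, where Ps is the price sellers receive.
On the curves, Pb = 316.5 - 0.5Q and Ps = 16.875 + (5/24)Q; the wedge Ps − Pb = 51 gives 16.875 + (5/24)Q − (316.5 - 0.5Q) = 51, so Q' = 495.
Then Pb = 316.5 − 0.5·495 = 69 and Ps = 16.875 + (5/24)·495 = 120.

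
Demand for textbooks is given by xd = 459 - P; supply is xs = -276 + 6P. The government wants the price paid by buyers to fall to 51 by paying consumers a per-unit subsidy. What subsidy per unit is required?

At a buyer price of 51, quantity demanded is 459 − 1·51 = 408.
Sellers supply 408 only when they receive Ps with -276 + 6·Ps = 408, i.e. Ps = 114.
s = Ps − Pb = 114 − 51 = 63.

Required subsidy s = 63 per unit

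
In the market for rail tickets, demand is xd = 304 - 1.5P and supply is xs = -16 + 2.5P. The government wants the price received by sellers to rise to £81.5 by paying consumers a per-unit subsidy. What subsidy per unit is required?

At a seller price of 81.5, quantity supplied is -16 + 2.5·81.5 = 187.75.
Buyers absorb 187.75 only when they pay Pb with 304 − 1.5·Pb = 187.75, i.e. Pb = 77.5.
s = Ps − Pb = 81.5 − 77.5 = 4.

Required subsidy s = £4 per unit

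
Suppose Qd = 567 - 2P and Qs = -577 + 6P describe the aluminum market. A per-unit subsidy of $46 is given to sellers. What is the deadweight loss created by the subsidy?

Deadweight loss = $1587

Pre-subsidy: 567 - 2P = -577 + 6P gives P* = 143, Q* = 281.
With the subsidy, sellers receive Ps = Pb + 46 for each unit, where Pb is the price buyers pay.
Supply in terms of Pb becomes Qs = -577 + 6(Pb + 46) = -301 + 6Pb. Setting this equal to demand: 567 - 2Pb = -301 + 6Pb, so Pb = 108.5.
Sellers receive Ps = 108.5 + 46 = 154.5; Q' = 567 − 2·108.5 = 350.
The subsidy expands output by 350 − 281 = 69 past the efficient level; on those units the gap between marginal cost and willingness to pay runs from 0 up to 46.
DWL = ½ × 46 × 69 = 1587.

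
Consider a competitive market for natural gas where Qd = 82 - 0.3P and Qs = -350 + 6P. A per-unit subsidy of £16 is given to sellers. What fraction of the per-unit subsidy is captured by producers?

Producer share = 1/21

Pre-subsidy: 82 - 0.3P = -350 + 6P gives P* = 480/7, Q* = 430/7.
With the subsidy, sellers receive Ps = Pb + 16 for each unit, where Pb is the price buyers pay.
Supply in terms of Pb becomes Qs = -350 + 6(Pb + 16) = -254 + 6Pb. Setting this equal to demand: 82 - 0.3Pb = -254 + 6Pb, so Pb = 160/3.
Sellers receive Ps = 160/3 + 16 = 208/3; Q' = 82 − 0.3·(160/3) = 66.
Buyers' price falls by P* − Pb = 480/7 − 160/3 = 320/21; sellers' price rises by Ps − P* = 208/3 − 480/7 = 16/21.
So producers capture (16/21)/16 = 1/21 of each unit of subsidy.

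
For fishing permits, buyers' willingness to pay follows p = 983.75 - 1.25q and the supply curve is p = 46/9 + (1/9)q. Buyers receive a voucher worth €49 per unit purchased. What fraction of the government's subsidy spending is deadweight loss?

Pre-subsidy: 983.75 - 1.25q = 46/9 + (1/9)q gives q* = 719 and p* = 85.
With the rebate, buyers effectively pay pb = ps − 49, where ps is the price sellers receive.
On the curves, pb = 983.75 - 1.25q and ps = 46/9 + (1/9)q; the wedge ps − pb = 49 gives 46/9 + (1/9)q − (983.75 - 1.25q) = 49, so q' = 755.
Then pb = 983.75 − 1.25·755 = 40 and ps = 46/9 + (1/9)·755 = 89.
ΔCS = ½(719 + 755)(85 − 40) = 33165; ΔPS = ½(719 + 755)(89 − 85) = 2948.
Government spending = 49 × 755 = 36995.
DWL = ½ × 49 × (755 − 719) = 882; fraction = 882 / 36995 = 18/755.

DWL / government spending = 18/755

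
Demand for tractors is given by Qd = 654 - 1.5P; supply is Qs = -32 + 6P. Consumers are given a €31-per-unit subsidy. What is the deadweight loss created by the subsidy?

Pre-subsidy: 654 - 1.5P = -32 + 6P gives P* = 1372/15, Q* = 516.8.
With the rebate, buyers effectively pay Pb = Ps − 31, where Ps is the price sellers receive.
Demand in terms of Ps becomes Qd = 654 − 1.5(Ps − 31) = 700.5 - 1.5Ps. Setting this equal to supply: 700.5 - 1.5Ps = -32 + 6Ps, so Ps = 293/3.
Buyers pay Pb = 293/3 − 31 = 200/3; Q' = -32 + 6·(293/3) = 554.
The subsidy expands output by 554 − 516.8 = 37.2 past the efficient level; on those units the gap between marginal cost and willingness to pay runs from 0 up to 31.
DWL = ½ × 31 × 37.2 = 576.6.

Deadweight loss = €576.6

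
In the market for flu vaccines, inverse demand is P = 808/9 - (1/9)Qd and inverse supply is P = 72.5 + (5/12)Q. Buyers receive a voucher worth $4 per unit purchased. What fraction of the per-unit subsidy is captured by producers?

Producer share = 15/19

Pre-subsidy: 808/9 - (1/9)Q = 72.5 + (5/12)Q gives Q* = 622/19 and P* = 4910/57.
With the rebate, buyers effectively pay Pb = Ps − 4, where Ps is the price sellers receive.
On the curves, Pb = 808/9 - (1/9)Q and Ps = 72.5 + (5/12)Q; the wedge Ps − Pb = 4 gives 72.5 + (5/12)Q − (808/9 - (1/9)Q) = 4, so Q' = 766/19.
Then Pb = 808/9 − (1/9)·(766/19) = 4862/57 and Ps = 72.5 + (5/12)·(766/19) = 5090/57.
Buyers' price falls by P* − Pb = 4910/57 − 4862/57 = 16/19; sellers' price rises by Ps − P* = 5090/57 − 4910/57 = 60/19.
So producers capture (60/19)/4 = 15/19 of each unit of subsidy.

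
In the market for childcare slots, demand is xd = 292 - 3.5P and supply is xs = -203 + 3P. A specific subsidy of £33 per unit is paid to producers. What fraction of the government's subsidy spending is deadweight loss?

DWL / government spending = 0.33837890625

Pre-subsidy: 292 - 3.5P = -203 + 3P gives P* = 990/13, x* = 331/13.
With the subsidy, sellers receive Ps = Pb + 33 for each unit, where Pb is the price buyers pay.
Supply in terms of Pb becomes xs = -203 + 3(Pb + 33) = -104 + 3Pb. Setting this equal to demand: 292 - 3.5Pb = -104 + 3Pb, so Pb = 792/13.
Sellers receive Ps = 792/13 + 33 = 1221/13; x' = 292 − 3.5·(792/13) = 1024/13.
ΔCS = ½(331/13 + 1024/13)(990/13 − 792/13) = 134145/169; ΔPS = ½(331/13 + 1024/13)(1221/13 − 990/13) = 313005/338.
Government spending = 33 × 1024/13 = 33792/13.
DWL = ½ × 33 × (1024/13 − 331/13) = 22869/26; fraction = (22869/26) / (33792/13) = 0.33837890625.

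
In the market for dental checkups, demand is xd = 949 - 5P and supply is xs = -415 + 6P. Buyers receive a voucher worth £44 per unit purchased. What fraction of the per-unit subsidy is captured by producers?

Producer share = 5/11

Pre-subsidy: 949 - 5P = -415 + 6P gives P* = 124, x* = 329.
With the rebate, buyers effectively pay Pb = Ps − 44, where Ps is the price sellers receive.
Demand in terms of Ps becomes xd = 949 − 5(Ps − 44) = 1169 - 5Ps. Setting this equal to supply: 1169 - 5Ps = -415 + 6Ps, so Ps = 144.
Buyers pay Pb = 144 − 44 = 100; x' = -415 + 6·144 = 449.
Buyers' price falls by P* − Pb = 124 − 100 = 24; sellers' price rises by Ps − P* = 144 − 124 = 20.
So producers capture 20/44 = 5/11 of each unit of subsidy.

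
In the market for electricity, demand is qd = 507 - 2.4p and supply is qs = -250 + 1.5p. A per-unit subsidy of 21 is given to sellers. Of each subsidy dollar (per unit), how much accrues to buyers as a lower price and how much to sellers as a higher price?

Buyers gain 105/13 per unit; sellers gain 168/13 per unit

Pre-subsidy: 507 - 2.4p = -250 + 1.5p gives p* = 7570/39, q* = 535/13.
With the subsidy, sellers receive ps = pb + 21 for each unit, where pb is the price buyers pay.
Supply in terms of pb becomes qs = -250 + 1.5(pb + 21) = -218.5 + 1.5pb. Setting this equal to demand: 507 - 2.4pb = -218.5 + 1.5pb, so pb = 7255/39.
Sellers receive ps = 7255/39 + 21 = 8074/39; q' = 507 − 2.4·(7255/39) = 787/13.
Buyers' price falls by p* − pb = 7570/39 − 7255/39 = 105/13; sellers' price rises by ps − p* = 8074/39 − 7570/39 = 168/13.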